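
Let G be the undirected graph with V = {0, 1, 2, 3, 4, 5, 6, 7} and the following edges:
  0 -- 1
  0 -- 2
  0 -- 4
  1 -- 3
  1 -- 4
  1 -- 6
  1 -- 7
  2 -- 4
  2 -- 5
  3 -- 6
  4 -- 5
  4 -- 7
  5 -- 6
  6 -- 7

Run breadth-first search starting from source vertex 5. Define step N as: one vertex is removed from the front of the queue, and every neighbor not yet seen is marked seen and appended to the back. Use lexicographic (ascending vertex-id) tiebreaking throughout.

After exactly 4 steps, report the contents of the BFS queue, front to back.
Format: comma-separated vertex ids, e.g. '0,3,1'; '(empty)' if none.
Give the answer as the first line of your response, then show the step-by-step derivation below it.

0,1,7,3

step 1: dequeue 5; queue=[2,4,6]; order=5
step 2: dequeue 2; queue=[4,6,0]; order=5,2
step 3: dequeue 4; queue=[6,0,1,7]; order=5,2,4
step 4: dequeue 6; queue=[0,1,7,3]; order=5,2,4,6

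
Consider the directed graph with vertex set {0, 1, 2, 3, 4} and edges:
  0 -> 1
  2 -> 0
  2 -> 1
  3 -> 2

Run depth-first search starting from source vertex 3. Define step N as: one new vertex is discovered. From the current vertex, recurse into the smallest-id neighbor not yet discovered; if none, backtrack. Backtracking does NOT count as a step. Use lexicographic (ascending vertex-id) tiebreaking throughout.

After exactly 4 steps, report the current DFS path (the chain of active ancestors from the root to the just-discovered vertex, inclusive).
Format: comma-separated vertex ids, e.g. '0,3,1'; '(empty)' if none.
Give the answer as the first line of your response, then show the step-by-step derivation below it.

3,2,0,1

step 1: discover 3; path=3; order=3
step 2: discover 2; path=3>2; order=3,2
step 3: discover 0; path=3>2>0; order=3,2,0
step 4: discover 1; path=3>2>0>1; order=3,2,0,1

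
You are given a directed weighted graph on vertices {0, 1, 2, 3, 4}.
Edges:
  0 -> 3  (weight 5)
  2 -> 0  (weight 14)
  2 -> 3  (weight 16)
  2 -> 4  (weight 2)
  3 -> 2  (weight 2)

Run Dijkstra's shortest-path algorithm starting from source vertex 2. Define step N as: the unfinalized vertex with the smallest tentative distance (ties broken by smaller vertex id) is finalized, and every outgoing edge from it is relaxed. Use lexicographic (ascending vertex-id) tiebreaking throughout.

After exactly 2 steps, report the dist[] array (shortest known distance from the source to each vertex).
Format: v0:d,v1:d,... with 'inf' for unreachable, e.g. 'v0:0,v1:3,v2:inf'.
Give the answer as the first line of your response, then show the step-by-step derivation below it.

v0:14,v1:inf,v2:0,v3:16,v4:2

step 1: dist = v0:14,v1:inf,v2:0,v3:16,v4:2
step 2: dist = v0:14,v1:inf,v2:0,v3:16,v4:2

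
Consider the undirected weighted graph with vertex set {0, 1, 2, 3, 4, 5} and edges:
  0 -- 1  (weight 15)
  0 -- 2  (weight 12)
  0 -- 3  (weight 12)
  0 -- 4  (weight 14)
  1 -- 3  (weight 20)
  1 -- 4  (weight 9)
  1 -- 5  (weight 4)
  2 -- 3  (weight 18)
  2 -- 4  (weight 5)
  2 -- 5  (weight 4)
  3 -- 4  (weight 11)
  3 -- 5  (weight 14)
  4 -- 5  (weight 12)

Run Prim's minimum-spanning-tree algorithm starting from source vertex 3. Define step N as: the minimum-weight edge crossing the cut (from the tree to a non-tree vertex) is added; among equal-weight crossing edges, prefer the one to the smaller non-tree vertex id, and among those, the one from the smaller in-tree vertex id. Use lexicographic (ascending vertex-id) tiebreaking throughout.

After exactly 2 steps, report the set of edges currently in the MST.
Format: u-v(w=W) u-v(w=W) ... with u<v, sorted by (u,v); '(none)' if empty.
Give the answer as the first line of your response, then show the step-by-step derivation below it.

2-4(w=5) 3-4(w=11)

step 1: add edge 3-4 (w=11); MST = {3-4(w=11)}
step 2: add edge 2-4 (w=5); MST = {2-4(w=5) 3-4(w=11)}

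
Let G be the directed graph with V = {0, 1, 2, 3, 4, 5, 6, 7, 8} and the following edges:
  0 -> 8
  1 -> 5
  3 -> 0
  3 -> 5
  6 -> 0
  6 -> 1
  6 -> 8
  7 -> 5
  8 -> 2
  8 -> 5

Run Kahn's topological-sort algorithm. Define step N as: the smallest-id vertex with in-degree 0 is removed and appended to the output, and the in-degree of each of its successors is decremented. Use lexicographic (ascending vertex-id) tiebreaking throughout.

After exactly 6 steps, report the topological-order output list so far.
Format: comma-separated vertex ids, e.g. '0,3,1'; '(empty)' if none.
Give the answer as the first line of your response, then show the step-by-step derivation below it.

3,4,6,0,1,7

step 1: output 3; order=[3]; indeg=(1,1,1,0,0,3,0,0,2)
step 2: output 4; order=[3,4]; indeg=(1,1,1,0,0,3,0,0,2)
step 3: output 6; order=[3,4,6]; indeg=(0,0,1,0,0,3,0,0,1)
step 4: output 0; order=[3,4,6,0]; indeg=(0,0,1,0,0,3,0,0,0)
step 5: output 1; order=[3,4,6,0,1]; indeg=(0,0,1,0,0,2,0,0,0)
step 6: output 7; order=[3,4,6,0,1,7]; indeg=(0,0,1,0,0,1,0,0,0)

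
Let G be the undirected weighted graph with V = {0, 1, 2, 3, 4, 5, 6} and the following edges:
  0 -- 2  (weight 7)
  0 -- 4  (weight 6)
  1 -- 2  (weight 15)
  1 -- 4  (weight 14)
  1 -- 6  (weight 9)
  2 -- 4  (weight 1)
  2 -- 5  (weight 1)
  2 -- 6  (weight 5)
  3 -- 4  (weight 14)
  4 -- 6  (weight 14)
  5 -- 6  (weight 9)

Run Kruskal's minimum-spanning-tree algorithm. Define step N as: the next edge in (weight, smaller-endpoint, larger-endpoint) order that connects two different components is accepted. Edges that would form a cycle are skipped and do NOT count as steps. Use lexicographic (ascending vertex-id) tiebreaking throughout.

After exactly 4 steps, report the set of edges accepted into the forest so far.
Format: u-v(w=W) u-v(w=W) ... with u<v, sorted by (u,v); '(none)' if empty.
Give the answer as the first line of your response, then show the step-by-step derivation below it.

0-4(w=6) 2-4(w=1) 2-5(w=1) 2-6(w=5)

step 1: add edge 2-4 (w=1); MST = {2-4(w=1)}
step 2: add edge 2-5 (w=1); MST = {2-4(w=1) 2-5(w=1)}
step 3: add edge 2-6 (w=5); MST = {2-4(w=1) 2-5(w=1) 2-6(w=5)}
step 4: add edge 0-4 (w=6); MST = {0-4(w=6) 2-4(w=1) 2-5(w=1) 2-6(w=5)}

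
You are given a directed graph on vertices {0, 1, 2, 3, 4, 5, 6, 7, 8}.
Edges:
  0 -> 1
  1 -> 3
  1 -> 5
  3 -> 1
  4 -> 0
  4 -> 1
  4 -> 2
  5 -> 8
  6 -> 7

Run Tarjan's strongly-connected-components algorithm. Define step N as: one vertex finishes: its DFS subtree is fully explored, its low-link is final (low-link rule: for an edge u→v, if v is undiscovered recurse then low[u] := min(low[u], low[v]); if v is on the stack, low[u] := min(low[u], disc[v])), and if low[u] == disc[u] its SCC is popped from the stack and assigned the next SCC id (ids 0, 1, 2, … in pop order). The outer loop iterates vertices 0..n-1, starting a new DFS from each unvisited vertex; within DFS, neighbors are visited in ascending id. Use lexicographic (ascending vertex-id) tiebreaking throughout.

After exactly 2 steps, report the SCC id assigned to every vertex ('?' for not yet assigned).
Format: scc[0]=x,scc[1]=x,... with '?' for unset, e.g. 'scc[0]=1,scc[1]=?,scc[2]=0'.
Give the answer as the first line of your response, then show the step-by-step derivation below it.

scc[0]=?,scc[1]=?,scc[2]=?,scc[3]=?,scc[4]=?,scc[5]=?,scc[6]=?,scc[7]=?,scc[8]=0

step 1: low=(low[0]=0,low[1]=1,low[2]=?,low[3]=1,low[4]=?,low[5]=?,low[6]=?,low[7]=?,low[8]=?); scc=(scc[0]=?,scc[1]=?,scc[2]=?,scc[3]=?,scc[4]=?,scc[5]=?,scc[6]=?,scc[7]=?,scc[8]=?)
step 2: low=(low[0]=0,low[1]=1,low[2]=?,low[3]=1,low[4]=?,low[5]=3,low[6]=?,low[7]=?,low[8]=4); scc=(scc[0]=?,scc[1]=?,scc[2]=?,scc[3]=?,scc[4]=?,scc[5]=?,scc[6]=?,scc[7]=?,scc[8]=0)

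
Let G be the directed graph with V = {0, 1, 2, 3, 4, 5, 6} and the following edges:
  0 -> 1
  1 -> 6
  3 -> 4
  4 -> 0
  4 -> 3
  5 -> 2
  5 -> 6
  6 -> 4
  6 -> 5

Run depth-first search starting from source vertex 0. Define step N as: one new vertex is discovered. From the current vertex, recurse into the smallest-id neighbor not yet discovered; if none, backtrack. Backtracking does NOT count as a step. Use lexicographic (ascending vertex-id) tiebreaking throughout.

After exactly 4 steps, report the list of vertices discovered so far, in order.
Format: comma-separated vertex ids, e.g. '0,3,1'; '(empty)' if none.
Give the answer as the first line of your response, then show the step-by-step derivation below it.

0,1,6,4

step 1: discover 0; path=0; order=0
step 2: discover 1; path=0>1; order=0,1
step 3: discover 6; path=0>1>6; order=0,1,6
step 4: discover 4; path=0>1>6>4; order=0,1,6,4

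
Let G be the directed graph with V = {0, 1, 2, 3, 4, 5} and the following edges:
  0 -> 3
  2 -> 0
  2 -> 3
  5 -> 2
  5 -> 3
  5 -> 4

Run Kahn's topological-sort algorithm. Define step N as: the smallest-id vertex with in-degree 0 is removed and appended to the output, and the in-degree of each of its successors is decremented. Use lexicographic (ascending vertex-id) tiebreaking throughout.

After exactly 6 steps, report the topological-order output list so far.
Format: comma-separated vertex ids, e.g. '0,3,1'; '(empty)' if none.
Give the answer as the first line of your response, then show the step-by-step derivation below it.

1,5,2,0,3,4

step 1: output 1; order=[1]; indeg=(1,0,1,3,1,0)
step 2: output 5; order=[1,5]; indeg=(1,0,0,2,0,0)
step 3: output 2; order=[1,5,2]; indeg=(0,0,0,1,0,0)
step 4: output 0; order=[1,5,2,0]; indeg=(0,0,0,0,0,0)
step 5: output 3; order=[1,5,2,0,3]; indeg=(0,0,0,0,0,0)
step 6: output 4; order=[1,5,2,0,3,4]; indeg=(0,0,0,0,0,0)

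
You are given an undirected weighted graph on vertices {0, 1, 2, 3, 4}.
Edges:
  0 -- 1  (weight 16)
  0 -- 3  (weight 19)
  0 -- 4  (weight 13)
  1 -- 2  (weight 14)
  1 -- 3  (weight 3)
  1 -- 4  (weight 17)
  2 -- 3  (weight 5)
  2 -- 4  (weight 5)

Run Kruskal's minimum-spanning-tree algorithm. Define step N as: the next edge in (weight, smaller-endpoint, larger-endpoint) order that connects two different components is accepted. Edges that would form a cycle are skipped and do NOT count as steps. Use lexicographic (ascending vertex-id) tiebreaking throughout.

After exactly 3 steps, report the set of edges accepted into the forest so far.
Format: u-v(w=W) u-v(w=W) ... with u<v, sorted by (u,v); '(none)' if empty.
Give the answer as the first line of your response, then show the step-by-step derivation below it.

1-3(w=3) 2-3(w=5) 2-4(w=5)

step 1: add edge 1-3 (w=3); MST = {1-3(w=3)}
step 2: add edge 2-3 (w=5); MST = {1-3(w=3) 2-3(w=5)}
step 3: add edge 2-4 (w=5); MST = {1-3(w=3) 2-3(w=5) 2-4(w=5)}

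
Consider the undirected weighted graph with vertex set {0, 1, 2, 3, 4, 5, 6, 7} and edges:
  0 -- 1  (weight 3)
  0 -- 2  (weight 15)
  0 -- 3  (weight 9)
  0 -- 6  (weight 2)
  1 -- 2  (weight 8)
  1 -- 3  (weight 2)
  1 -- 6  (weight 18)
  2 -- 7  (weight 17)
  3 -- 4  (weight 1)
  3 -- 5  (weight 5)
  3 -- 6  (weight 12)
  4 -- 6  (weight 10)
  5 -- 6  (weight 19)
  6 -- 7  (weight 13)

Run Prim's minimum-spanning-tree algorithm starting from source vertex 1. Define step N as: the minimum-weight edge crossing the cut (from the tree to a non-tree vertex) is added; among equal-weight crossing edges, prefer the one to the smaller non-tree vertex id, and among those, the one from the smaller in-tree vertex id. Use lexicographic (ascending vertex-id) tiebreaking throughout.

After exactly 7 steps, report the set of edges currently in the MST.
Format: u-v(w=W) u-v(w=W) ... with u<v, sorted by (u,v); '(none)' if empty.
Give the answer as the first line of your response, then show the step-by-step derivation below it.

0-1(w=3) 0-6(w=2) 1-2(w=8) 1-3(w=2) 3-4(w=1) 3-5(w=5) 6-7(w=13)

step 1: add edge 1-3 (w=2); MST = {1-3(w=2)}
step 2: add edge 3-4 (w=1); MST = {1-3(w=2) 3-4(w=1)}
step 3: add edge 0-1 (w=3); MST = {0-1(w=3) 1-3(w=2) 3-4(w=1)}
step 4: add edge 0-6 (w=2); MST = {0-1(w=3) 0-6(w=2) 1-3(w=2) 3-4(w=1)}
step 5: add edge 3-5 (w=5); MST = {0-1(w=3) 0-6(w=2) 1-3(w=2) 3-4(w=1) 3-5(w=5)}
step 6: add edge 1-2 (w=8); MST = {0-1(w=3) 0-6(w=2) 1-2(w=8) 1-3(w=2) 3-4(w=1) 3-5(w=5)}
step 7: add edge 6-7 (w=13); MST = {0-1(w=3) 0-6(w=2) 1-2(w=8) 1-3(w=2) 3-4(w=1) 3-5(w=5) 6-7(w=13)}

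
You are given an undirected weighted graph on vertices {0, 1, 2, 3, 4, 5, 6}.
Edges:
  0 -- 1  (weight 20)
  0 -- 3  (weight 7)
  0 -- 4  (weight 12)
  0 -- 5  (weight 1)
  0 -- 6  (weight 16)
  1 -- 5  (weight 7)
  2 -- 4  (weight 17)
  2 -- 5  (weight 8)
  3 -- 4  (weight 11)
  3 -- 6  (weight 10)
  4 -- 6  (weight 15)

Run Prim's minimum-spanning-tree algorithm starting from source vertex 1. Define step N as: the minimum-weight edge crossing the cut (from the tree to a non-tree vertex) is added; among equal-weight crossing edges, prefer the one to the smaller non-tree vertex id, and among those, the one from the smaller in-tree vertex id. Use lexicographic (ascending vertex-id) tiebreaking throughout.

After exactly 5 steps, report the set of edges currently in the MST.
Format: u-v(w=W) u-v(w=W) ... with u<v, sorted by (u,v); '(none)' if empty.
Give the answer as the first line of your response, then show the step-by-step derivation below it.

0-3(w=7) 0-5(w=1) 1-5(w=7) 2-5(w=8) 3-6(w=10)

step 1: add edge 1-5 (w=7); MST = {1-5(w=7)}
step 2: add edge 0-5 (w=1); MST = {0-5(w=1) 1-5(w=7)}
step 3: add edge 0-3 (w=7); MST = {0-3(w=7) 0-5(w=1) 1-5(w=7)}
step 4: add edge 2-5 (w=8); MST = {0-3(w=7) 0-5(w=1) 1-5(w=7) 2-5(w=8)}
step 5: add edge 3-6 (w=10); MST = {0-3(w=7) 0-5(w=1) 1-5(w=7) 2-5(w=8) 3-6(w=10)}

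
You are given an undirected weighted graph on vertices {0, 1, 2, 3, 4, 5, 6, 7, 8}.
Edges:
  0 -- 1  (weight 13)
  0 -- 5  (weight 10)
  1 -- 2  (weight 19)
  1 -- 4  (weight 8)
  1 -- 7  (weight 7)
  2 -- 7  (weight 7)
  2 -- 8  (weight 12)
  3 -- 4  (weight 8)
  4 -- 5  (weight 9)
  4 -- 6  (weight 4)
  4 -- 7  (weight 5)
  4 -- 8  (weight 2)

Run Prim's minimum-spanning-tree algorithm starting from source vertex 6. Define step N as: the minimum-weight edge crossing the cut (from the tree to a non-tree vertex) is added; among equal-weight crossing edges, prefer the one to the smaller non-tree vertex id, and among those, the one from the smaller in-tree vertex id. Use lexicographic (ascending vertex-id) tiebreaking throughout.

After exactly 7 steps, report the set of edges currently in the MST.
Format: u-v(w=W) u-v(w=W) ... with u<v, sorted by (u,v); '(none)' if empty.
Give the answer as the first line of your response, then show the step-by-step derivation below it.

1-7(w=7) 2-7(w=7) 3-4(w=8) 4-5(w=9) 4-6(w=4) 4-7(w=5) 4-8(w=2)

step 1: add edge 4-6 (w=4); MST = {4-6(w=4)}
step 2: add edge 4-8 (w=2); MST = {4-6(w=4) 4-8(w=2)}
step 3: add edge 4-7 (w=5); MST = {4-6(w=4) 4-7(w=5) 4-8(w=2)}
step 4: add edge 1-7 (w=7); MST = {1-7(w=7) 4-6(w=4) 4-7(w=5) 4-8(w=2)}
step 5: add edge 2-7 (w=7); MST = {1-7(w=7) 2-7(w=7) 4-6(w=4) 4-7(w=5) 4-8(w=2)}
step 6: add edge 3-4 (w=8); MST = {1-7(w=7) 2-7(w=7) 3-4(w=8) 4-6(w=4) 4-7(w=5) 4-8(w=2)}
step 7: add edge 4-5 (w=9); MST = {1-7(w=7) 2-7(w=7) 3-4(w=8) 4-5(w=9) 4-6(w=4) 4-7(w=5) 4-8(w=2)}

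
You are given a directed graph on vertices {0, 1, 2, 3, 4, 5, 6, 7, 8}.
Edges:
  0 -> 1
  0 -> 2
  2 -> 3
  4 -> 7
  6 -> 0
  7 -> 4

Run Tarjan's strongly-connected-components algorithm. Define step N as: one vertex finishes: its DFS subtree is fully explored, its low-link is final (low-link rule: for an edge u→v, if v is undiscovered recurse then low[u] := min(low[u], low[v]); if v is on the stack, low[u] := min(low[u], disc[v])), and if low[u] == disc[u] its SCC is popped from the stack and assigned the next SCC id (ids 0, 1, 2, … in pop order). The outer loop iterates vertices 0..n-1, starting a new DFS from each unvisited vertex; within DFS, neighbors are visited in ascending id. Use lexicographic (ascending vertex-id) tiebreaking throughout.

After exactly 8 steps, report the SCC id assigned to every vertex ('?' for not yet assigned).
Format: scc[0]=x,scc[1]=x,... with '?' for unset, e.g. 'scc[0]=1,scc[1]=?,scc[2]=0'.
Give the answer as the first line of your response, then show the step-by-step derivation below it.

scc[0]=3,scc[1]=0,scc[2]=2,scc[3]=1,scc[4]=4,scc[5]=5,scc[6]=6,scc[7]=4,scc[8]=?

step 1: low=(low[0]=0,low[1]=1,low[2]=?,low[3]=?,low[4]=?,low[5]=?,low[6]=?,low[7]=?,low[8]=?); scc=(scc[0]=?,scc[1]=0,scc[2]=?,scc[3]=?,scc[4]=?,scc[5]=?,scc[6]=?,scc[7]=?,scc[8]=?)
step 2: low=(low[0]=0,low[1]=1,low[2]=2,low[3]=3,low[4]=?,low[5]=?,low[6]=?,low[7]=?,low[8]=?); scc=(scc[0]=?,scc[1]=0,scc[2]=?,scc[3]=1,scc[4]=?,scc[5]=?,scc[6]=?,scc[7]=?,scc[8]=?)
step 3: low=(low[0]=0,low[1]=1,low[2]=2,low[3]=3,low[4]=?,low[5]=?,low[6]=?,low[7]=?,low[8]=?); scc=(scc[0]=?,scc[1]=0,scc[2]=2,scc[3]=1,scc[4]=?,scc[5]=?,scc[6]=?,scc[7]=?,scc[8]=?)
step 4: low=(low[0]=0,low[1]=1,low[2]=2,low[3]=3,low[4]=?,low[5]=?,low[6]=?,low[7]=?,low[8]=?); scc=(scc[0]=3,scc[1]=0,scc[2]=2,scc[3]=1,scc[4]=?,scc[5]=?,scc[6]=?,scc[7]=?,scc[8]=?)
step 5: low=(low[0]=0,low[1]=1,low[2]=2,low[3]=3,low[4]=4,low[5]=?,low[6]=?,low[7]=4,low[8]=?); scc=(scc[0]=3,scc[1]=0,scc[2]=2,scc[3]=1,scc[4]=?,scc[5]=?,scc[6]=?,scc[7]=?,scc[8]=?)
step 6: low=(low[0]=0,low[1]=1,low[2]=2,low[3]=3,low[4]=4,low[5]=?,low[6]=?,low[7]=4,low[8]=?); scc=(scc[0]=3,scc[1]=0,scc[2]=2,scc[3]=1,scc[4]=4,scc[5]=?,scc[6]=?,scc[7]=4,scc[8]=?)
step 7: low=(low[0]=0,low[1]=1,low[2]=2,low[3]=3,low[4]=4,low[5]=6,low[6]=?,low[7]=4,low[8]=?); scc=(scc[0]=3,scc[1]=0,scc[2]=2,scc[3]=1,scc[4]=4,scc[5]=5,scc[6]=?,scc[7]=4,scc[8]=?)
step 8: low=(low[0]=0,low[1]=1,low[2]=2,low[3]=3,low[4]=4,low[5]=6,low[6]=7,low[7]=4,low[8]=?); scc=(scc[0]=3,scc[1]=0,scc[2]=2,scc[3]=1,scc[4]=4,scc[5]=5,scc[6]=6,scc[7]=4,scc[8]=?)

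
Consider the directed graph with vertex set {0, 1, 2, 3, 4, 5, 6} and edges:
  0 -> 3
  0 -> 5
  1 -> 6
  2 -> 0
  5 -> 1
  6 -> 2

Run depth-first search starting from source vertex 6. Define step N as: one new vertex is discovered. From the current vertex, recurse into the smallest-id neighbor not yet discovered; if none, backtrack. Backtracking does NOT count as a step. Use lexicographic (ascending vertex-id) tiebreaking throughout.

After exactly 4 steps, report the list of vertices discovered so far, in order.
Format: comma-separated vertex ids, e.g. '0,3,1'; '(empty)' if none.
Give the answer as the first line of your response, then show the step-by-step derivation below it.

6,2,0,3

step 1: discover 6; path=6; order=6
step 2: discover 2; path=6>2; order=6,2
step 3: discover 0; path=6>2>0; order=6,2,0
step 4: discover 3; path=6>2>0>3; order=6,2,0,3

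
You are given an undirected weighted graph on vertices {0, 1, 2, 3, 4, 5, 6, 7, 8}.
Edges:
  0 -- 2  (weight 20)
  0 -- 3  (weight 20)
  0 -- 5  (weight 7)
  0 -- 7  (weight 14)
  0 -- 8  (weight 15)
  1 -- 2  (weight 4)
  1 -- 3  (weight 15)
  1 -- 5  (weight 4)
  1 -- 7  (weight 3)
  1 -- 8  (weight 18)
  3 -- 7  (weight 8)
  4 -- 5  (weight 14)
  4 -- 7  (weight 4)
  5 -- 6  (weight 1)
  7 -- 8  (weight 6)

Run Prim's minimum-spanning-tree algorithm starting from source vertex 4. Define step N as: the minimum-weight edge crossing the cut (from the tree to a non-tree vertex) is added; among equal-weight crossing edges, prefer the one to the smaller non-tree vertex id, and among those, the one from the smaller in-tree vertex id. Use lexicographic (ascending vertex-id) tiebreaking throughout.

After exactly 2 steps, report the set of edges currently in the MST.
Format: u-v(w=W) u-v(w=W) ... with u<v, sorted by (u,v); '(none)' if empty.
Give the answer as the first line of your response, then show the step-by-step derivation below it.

1-7(w=3) 4-7(w=4)

step 1: add edge 4-7 (w=4); MST = {4-7(w=4)}
step 2: add edge 1-7 (w=3); MST = {1-7(w=3) 4-7(w=4)}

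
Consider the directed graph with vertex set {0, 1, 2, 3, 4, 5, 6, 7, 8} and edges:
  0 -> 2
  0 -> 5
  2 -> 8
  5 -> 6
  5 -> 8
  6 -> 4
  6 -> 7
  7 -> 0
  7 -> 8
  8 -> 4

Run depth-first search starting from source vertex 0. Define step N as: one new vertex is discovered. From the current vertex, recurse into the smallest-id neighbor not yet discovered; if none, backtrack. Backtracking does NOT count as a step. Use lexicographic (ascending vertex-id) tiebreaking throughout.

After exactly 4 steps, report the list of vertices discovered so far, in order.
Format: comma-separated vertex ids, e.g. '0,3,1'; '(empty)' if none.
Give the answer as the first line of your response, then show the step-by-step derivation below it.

0,2,8,4

step 1: discover 0; path=0; order=0
step 2: discover 2; path=0>2; order=0,2
step 3: discover 8; path=0>2>8; order=0,2,8
step 4: discover 4; path=0>2>8>4; order=0,2,8,4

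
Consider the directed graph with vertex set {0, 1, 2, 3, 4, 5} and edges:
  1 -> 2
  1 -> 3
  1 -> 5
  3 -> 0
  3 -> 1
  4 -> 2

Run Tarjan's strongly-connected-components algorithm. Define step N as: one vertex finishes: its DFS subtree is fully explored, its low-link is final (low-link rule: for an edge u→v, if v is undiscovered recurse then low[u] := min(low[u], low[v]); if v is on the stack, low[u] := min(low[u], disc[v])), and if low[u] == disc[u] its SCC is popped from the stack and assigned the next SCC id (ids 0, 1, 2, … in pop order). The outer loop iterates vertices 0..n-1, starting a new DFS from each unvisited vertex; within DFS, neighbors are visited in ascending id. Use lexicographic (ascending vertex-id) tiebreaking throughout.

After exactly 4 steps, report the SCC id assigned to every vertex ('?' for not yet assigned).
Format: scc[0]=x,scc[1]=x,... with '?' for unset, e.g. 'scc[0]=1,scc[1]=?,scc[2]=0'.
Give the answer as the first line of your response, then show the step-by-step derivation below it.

scc[0]=0,scc[1]=?,scc[2]=1,scc[3]=?,scc[4]=?,scc[5]=2

step 1: low=(low[0]=0,low[1]=?,low[2]=?,low[3]=?,low[4]=?,low[5]=?); scc=(scc[0]=0,scc[1]=?,scc[2]=?,scc[3]=?,scc[4]=?,scc[5]=?)
step 2: low=(low[0]=0,low[1]=1,low[2]=2,low[3]=?,low[4]=?,low[5]=?); scc=(scc[0]=0,scc[1]=?,scc[2]=1,scc[3]=?,scc[4]=?,scc[5]=?)
step 3: low=(low[0]=0,low[1]=1,low[2]=2,low[3]=1,low[4]=?,low[5]=?); scc=(scc[0]=0,scc[1]=?,scc[2]=1,scc[3]=?,scc[4]=?,scc[5]=?)
step 4: low=(low[0]=0,low[1]=1,low[2]=2,low[3]=1,low[4]=?,low[5]=4); scc=(scc[0]=0,scc[1]=?,scc[2]=1,scc[3]=?,scc[4]=?,scc[5]=2)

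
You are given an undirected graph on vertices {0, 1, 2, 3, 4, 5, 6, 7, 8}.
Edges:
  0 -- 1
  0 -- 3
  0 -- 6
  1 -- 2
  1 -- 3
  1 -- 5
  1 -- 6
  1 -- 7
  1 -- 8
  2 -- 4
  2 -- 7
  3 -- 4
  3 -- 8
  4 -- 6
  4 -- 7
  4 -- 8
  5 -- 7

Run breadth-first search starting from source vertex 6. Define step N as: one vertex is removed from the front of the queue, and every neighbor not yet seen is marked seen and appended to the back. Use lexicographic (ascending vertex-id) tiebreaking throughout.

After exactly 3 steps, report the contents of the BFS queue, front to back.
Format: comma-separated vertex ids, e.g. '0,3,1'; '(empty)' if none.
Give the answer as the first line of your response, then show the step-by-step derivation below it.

4,3,2,5,7,8

step 1: dequeue 6; queue=[0,1,4]; order=6
step 2: dequeue 0; queue=[1,4,3]; order=6,0
step 3: dequeue 1; queue=[4,3,2,5,7,8]; order=6,0,1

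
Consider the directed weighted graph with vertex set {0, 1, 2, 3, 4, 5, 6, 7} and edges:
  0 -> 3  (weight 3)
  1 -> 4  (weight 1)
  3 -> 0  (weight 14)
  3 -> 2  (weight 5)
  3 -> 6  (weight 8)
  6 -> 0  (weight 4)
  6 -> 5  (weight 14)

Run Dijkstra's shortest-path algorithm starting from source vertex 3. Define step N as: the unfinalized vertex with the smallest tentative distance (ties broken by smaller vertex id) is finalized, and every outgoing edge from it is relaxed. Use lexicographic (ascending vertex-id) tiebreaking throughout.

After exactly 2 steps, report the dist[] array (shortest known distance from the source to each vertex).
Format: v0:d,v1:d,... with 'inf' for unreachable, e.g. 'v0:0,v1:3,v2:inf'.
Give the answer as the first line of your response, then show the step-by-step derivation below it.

v0:14,v1:inf,v2:5,v3:0,v4:inf,v5:inf,v6:8,v7:inf

step 1: dist = v0:14,v1:inf,v2:5,v3:0,v4:inf,v5:inf,v6:8,v7:inf
step 2: dist = v0:14,v1:inf,v2:5,v3:0,v4:inf,v5:inf,v6:8,v7:inf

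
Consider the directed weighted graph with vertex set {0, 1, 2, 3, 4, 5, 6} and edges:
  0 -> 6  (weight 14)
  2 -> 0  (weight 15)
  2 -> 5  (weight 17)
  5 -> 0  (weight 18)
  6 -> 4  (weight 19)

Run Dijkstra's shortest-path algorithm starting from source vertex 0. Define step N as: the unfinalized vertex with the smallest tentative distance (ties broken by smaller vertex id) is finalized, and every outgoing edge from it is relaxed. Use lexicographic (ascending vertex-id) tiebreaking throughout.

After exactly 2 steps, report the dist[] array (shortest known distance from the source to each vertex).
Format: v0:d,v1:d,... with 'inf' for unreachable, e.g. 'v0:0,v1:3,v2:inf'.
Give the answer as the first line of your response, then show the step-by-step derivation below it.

v0:0,v1:inf,v2:inf,v3:inf,v4:33,v5:inf,v6:14

step 1: dist = v0:0,v1:inf,v2:inf,v3:inf,v4:inf,v5:inf,v6:14
step 2: dist = v0:0,v1:inf,v2:inf,v3:inf,v4:33,v5:inf,v6:14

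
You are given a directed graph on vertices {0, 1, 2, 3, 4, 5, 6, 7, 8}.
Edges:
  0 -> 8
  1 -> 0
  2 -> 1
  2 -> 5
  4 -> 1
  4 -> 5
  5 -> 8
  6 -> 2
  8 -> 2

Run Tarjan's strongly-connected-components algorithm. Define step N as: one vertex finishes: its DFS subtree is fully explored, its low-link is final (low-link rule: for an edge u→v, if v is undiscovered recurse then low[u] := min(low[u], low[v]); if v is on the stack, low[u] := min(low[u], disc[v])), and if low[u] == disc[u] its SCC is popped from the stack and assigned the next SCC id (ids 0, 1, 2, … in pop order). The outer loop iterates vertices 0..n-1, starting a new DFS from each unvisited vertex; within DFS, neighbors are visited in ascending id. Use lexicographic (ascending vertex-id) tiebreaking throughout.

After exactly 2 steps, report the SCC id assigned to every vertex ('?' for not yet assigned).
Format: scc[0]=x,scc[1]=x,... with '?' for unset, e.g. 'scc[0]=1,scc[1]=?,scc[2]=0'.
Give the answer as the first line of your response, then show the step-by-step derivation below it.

scc[0]=?,scc[1]=?,scc[2]=?,scc[3]=?,scc[4]=?,scc[5]=?,scc[6]=?,scc[7]=?,scc[8]=?

step 1: low=(low[0]=0,low[1]=0,low[2]=2,low[3]=?,low[4]=?,low[5]=?,low[6]=?,low[7]=?,low[8]=1); scc=(scc[0]=?,scc[1]=?,scc[2]=?,scc[3]=?,scc[4]=?,scc[5]=?,scc[6]=?,scc[7]=?,scc[8]=?)
step 2: low=(low[0]=0,low[1]=0,low[2]=0,low[3]=?,low[4]=?,low[5]=1,low[6]=?,low[7]=?,low[8]=1); scc=(scc[0]=?,scc[1]=?,scc[2]=?,scc[3]=?,scc[4]=?,scc[5]=?,scc[6]=?,scc[7]=?,scc[8]=?)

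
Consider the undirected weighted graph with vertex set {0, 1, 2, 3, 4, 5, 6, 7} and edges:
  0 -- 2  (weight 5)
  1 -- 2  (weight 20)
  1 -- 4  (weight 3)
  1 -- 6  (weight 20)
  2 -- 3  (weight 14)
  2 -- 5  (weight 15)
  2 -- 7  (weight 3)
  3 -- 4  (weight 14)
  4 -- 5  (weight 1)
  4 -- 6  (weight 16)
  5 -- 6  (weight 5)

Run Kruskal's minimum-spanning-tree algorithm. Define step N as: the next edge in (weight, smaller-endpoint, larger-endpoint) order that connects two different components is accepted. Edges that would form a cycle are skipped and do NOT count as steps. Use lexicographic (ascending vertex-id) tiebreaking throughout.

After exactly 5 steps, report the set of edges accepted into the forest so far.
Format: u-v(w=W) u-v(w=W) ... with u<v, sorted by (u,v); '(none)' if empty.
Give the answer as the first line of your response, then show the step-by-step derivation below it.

0-2(w=5) 1-4(w=3) 2-7(w=3) 4-5(w=1) 5-6(w=5)

step 1: add edge 4-5 (w=1); MST = {4-5(w=1)}
step 2: add edge 1-4 (w=3); MST = {1-4(w=3) 4-5(w=1)}
step 3: add edge 2-7 (w=3); MST = {1-4(w=3) 2-7(w=3) 4-5(w=1)}
step 4: add edge 0-2 (w=5); MST = {0-2(w=5) 1-4(w=3) 2-7(w=3) 4-5(w=1)}
step 5: add edge 5-6 (w=5); MST = {0-2(w=5) 1-4(w=3) 2-7(w=3) 4-5(w=1) 5-6(w=5)}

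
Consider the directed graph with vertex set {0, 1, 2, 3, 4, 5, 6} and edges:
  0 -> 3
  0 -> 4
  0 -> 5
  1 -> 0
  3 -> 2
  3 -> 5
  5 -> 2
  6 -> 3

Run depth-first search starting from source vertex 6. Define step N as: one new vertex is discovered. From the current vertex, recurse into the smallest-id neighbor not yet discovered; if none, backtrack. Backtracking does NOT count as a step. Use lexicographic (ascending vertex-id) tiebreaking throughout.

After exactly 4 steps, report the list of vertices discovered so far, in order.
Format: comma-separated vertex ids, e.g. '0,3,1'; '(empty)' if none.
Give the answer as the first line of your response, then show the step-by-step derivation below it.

6,3,2,5

step 1: discover 6; path=6; order=6
step 2: discover 3; path=6>3; order=6,3
step 3: discover 2; path=6>3>2; order=6,3,2
step 4: discover 5; path=6>3>5; order=6,3,2,5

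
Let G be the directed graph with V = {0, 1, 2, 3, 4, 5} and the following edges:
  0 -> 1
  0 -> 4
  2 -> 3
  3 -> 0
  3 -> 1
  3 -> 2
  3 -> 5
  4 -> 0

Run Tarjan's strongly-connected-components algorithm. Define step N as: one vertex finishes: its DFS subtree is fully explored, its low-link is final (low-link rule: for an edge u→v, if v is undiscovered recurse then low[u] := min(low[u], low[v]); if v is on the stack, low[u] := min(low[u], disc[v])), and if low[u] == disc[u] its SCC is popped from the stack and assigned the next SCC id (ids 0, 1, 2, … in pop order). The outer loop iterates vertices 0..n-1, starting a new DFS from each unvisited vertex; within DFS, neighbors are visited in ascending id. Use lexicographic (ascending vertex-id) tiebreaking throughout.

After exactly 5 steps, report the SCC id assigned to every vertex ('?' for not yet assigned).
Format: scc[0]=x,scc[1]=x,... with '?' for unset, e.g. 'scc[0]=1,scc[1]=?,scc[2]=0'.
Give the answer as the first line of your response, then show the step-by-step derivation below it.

scc[0]=1,scc[1]=0,scc[2]=?,scc[3]=?,scc[4]=1,scc[5]=2

step 1: low=(low[0]=0,low[1]=1,low[2]=?,low[3]=?,low[4]=?,low[5]=?); scc=(scc[0]=?,scc[1]=0,scc[2]=?,scc[3]=?,scc[4]=?,scc[5]=?)
step 2: low=(low[0]=0,low[1]=1,low[2]=?,low[3]=?,low[4]=0,low[5]=?); scc=(scc[0]=?,scc[1]=0,scc[2]=?,scc[3]=?,scc[4]=?,scc[5]=?)
step 3: low=(low[0]=0,low[1]=1,low[2]=?,low[3]=?,low[4]=0,low[5]=?); scc=(scc[0]=1,scc[1]=0,scc[2]=?,scc[3]=?,scc[4]=1,scc[5]=?)
step 4: low=(low[0]=0,low[1]=1,low[2]=3,low[3]=3,low[4]=0,low[5]=5); scc=(scc[0]=1,scc[1]=0,scc[2]=?,scc[3]=?,scc[4]=1,scc[5]=2)
step 5: low=(low[0]=0,low[1]=1,low[2]=3,low[3]=3,low[4]=0,low[5]=5); scc=(scc[0]=1,scc[1]=0,scc[2]=?,scc[3]=?,scc[4]=1,scc[5]=2)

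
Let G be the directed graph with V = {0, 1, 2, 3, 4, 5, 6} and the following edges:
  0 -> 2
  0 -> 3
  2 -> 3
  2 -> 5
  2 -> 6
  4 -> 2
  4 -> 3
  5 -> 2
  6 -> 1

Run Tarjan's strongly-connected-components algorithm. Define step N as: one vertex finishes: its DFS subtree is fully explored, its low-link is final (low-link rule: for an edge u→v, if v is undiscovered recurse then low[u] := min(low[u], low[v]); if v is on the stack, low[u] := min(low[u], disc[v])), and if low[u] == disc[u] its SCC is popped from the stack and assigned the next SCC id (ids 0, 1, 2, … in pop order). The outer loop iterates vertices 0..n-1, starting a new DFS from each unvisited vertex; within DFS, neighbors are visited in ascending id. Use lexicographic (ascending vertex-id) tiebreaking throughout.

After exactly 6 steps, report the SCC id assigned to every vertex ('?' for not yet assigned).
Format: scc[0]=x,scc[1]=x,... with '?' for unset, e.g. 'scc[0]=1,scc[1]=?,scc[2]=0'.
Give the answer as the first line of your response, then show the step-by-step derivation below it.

scc[0]=4,scc[1]=1,scc[2]=3,scc[3]=0,scc[4]=?,scc[5]=3,scc[6]=2

step 1: low=(low[0]=0,low[1]=?,low[2]=1,low[3]=2,low[4]=?,low[5]=?,low[6]=?); scc=(scc[0]=?,scc[1]=?,scc[2]=?,scc[3]=0,scc[4]=?,scc[5]=?,scc[6]=?)
step 2: low=(low[0]=0,low[1]=?,low[2]=1,low[3]=2,low[4]=?,low[5]=1,low[6]=?); scc=(scc[0]=?,scc[1]=?,scc[2]=?,scc[3]=0,scc[4]=?,scc[5]=?,scc[6]=?)
step 3: low=(low[0]=0,low[1]=5,low[2]=1,low[3]=2,low[4]=?,low[5]=1,low[6]=4); scc=(scc[0]=?,scc[1]=1,scc[2]=?,scc[3]=0,scc[4]=?,scc[5]=?,scc[6]=?)
step 4: low=(low[0]=0,low[1]=5,low[2]=1,low[3]=2,low[4]=?,low[5]=1,low[6]=4); scc=(scc[0]=?,scc[1]=1,scc[2]=?,scc[3]=0,scc[4]=?,scc[5]=?,scc[6]=2)
step 5: low=(low[0]=0,low[1]=5,low[2]=1,low[3]=2,low[4]=?,low[5]=1,low[6]=4); scc=(scc[0]=?,scc[1]=1,scc[2]=3,scc[3]=0,scc[4]=?,scc[5]=3,scc[6]=2)
step 6: low=(low[0]=0,low[1]=5,low[2]=1,low[3]=2,low[4]=?,low[5]=1,low[6]=4); scc=(scc[0]=4,scc[1]=1,scc[2]=3,scc[3]=0,scc[4]=?,scc[5]=3,scc[6]=2)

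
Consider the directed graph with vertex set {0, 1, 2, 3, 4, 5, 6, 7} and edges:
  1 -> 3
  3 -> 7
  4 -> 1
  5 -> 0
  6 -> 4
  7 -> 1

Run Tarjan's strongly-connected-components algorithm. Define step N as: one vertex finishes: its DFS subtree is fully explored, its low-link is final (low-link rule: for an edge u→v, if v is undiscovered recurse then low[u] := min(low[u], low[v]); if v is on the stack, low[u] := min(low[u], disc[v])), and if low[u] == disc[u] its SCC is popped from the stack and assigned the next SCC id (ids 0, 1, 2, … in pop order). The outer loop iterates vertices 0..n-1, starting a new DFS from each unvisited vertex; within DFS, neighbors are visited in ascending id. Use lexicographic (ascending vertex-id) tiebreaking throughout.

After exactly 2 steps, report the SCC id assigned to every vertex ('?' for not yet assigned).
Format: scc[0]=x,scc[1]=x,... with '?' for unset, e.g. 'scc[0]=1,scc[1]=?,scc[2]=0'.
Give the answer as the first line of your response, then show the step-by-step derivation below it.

scc[0]=0,scc[1]=?,scc[2]=?,scc[3]=?,scc[4]=?,scc[5]=?,scc[6]=?,scc[7]=?

step 1: low=(low[0]=0,low[1]=?,low[2]=?,low[3]=?,low[4]=?,low[5]=?,low[6]=?,low[7]=?); scc=(scc[0]=0,scc[1]=?,scc[2]=?,scc[3]=?,scc[4]=?,scc[5]=?,scc[6]=?,scc[7]=?)
step 2: low=(low[0]=0,low[1]=1,low[2]=?,low[3]=2,low[4]=?,low[5]=?,low[6]=?,low[7]=1); scc=(scc[0]=0,scc[1]=?,scc[2]=?,scc[3]=?,scc[4]=?,scc[5]=?,scc[6]=?,scc[7]=?)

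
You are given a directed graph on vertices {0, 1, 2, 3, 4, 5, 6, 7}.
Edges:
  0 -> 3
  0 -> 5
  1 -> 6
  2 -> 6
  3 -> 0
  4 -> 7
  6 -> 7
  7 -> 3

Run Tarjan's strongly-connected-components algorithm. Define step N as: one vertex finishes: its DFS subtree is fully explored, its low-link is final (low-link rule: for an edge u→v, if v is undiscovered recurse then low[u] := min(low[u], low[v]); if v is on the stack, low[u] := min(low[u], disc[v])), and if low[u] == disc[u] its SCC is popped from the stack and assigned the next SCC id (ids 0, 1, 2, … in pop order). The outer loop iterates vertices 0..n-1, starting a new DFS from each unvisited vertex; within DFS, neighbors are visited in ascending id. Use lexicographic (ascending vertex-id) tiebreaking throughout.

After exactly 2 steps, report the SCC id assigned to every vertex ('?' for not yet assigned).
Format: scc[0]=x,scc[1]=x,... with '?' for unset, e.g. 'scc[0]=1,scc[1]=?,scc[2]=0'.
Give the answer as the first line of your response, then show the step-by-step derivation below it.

scc[0]=?,scc[1]=?,scc[2]=?,scc[3]=?,scc[4]=?,scc[5]=0,scc[6]=?,scc[7]=?

step 1: low=(low[0]=0,low[1]=?,low[2]=?,low[3]=0,low[4]=?,low[5]=?,low[6]=?,low[7]=?); scc=(scc[0]=?,scc[1]=?,scc[2]=?,scc[3]=?,scc[4]=?,scc[5]=?,scc[6]=?,scc[7]=?)
step 2: low=(low[0]=0,low[1]=?,low[2]=?,low[3]=0,low[4]=?,low[5]=2,low[6]=?,low[7]=?); scc=(scc[0]=?,scc[1]=?,scc[2]=?,scc[3]=?,scc[4]=?,scc[5]=0,scc[6]=?,scc[7]=?)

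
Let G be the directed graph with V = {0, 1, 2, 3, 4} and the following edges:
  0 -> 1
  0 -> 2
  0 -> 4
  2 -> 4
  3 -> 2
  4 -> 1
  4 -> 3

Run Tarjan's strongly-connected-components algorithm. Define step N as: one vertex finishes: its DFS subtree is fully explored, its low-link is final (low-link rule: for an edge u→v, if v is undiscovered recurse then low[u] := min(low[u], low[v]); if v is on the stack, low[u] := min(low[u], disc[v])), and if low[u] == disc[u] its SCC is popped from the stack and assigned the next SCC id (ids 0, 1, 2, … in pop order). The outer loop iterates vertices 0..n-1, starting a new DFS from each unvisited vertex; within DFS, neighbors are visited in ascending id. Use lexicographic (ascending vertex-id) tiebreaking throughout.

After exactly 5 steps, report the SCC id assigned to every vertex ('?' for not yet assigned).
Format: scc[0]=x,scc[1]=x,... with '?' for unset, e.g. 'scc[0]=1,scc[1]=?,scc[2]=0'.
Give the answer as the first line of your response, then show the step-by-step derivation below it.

scc[0]=2,scc[1]=0,scc[2]=1,scc[3]=1,scc[4]=1

step 1: low=(low[0]=0,low[1]=1,low[2]=?,low[3]=?,low[4]=?); scc=(scc[0]=?,scc[1]=0,scc[2]=?,scc[3]=?,scc[4]=?)
step 2: low=(low[0]=0,low[1]=1,low[2]=2,low[3]=2,low[4]=3); scc=(scc[0]=?,scc[1]=0,scc[2]=?,scc[3]=?,scc[4]=?)
step 3: low=(low[0]=0,low[1]=1,low[2]=2,low[3]=2,low[4]=2); scc=(scc[0]=?,scc[1]=0,scc[2]=?,scc[3]=?,scc[4]=?)
step 4: low=(low[0]=0,low[1]=1,low[2]=2,low[3]=2,low[4]=2); scc=(scc[0]=?,scc[1]=0,scc[2]=1,scc[3]=1,scc[4]=1)
step 5: low=(low[0]=0,low[1]=1,low[2]=2,low[3]=2,low[4]=2); scc=(scc[0]=2,scc[1]=0,scc[2]=1,scc[3]=1,scc[4]=1)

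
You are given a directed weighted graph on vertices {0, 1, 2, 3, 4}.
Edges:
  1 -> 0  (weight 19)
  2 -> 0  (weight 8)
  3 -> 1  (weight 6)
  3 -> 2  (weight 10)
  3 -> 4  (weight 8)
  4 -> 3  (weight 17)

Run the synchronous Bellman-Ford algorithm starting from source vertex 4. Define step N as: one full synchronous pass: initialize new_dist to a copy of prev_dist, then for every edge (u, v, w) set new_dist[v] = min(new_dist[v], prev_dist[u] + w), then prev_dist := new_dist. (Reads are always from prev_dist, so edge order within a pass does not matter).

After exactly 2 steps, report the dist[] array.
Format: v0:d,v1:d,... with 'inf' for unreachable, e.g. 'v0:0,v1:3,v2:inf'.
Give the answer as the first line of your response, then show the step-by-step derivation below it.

v0:inf,v1:23,v2:27,v3:17,v4:0

step 1: dist = v0:inf,v1:inf,v2:inf,v3:17,v4:0
step 2: dist = v0:inf,v1:23,v2:27,v3:17,v4:0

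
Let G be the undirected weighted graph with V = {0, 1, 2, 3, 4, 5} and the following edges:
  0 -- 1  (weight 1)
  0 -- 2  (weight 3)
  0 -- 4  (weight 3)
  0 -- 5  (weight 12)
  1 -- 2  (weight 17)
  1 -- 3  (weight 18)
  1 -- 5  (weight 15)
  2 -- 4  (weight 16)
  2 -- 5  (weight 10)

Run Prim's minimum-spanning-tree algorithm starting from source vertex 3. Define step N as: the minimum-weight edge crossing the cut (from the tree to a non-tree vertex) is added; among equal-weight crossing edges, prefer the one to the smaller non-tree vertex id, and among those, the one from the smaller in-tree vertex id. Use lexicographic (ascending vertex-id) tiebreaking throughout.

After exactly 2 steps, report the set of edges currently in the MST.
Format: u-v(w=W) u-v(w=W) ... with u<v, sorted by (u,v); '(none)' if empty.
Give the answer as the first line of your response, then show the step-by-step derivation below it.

0-1(w=1) 1-3(w=18)

step 1: add edge 1-3 (w=18); MST = {1-3(w=18)}
step 2: add edge 0-1 (w=1); MST = {0-1(w=1) 1-3(w=18)}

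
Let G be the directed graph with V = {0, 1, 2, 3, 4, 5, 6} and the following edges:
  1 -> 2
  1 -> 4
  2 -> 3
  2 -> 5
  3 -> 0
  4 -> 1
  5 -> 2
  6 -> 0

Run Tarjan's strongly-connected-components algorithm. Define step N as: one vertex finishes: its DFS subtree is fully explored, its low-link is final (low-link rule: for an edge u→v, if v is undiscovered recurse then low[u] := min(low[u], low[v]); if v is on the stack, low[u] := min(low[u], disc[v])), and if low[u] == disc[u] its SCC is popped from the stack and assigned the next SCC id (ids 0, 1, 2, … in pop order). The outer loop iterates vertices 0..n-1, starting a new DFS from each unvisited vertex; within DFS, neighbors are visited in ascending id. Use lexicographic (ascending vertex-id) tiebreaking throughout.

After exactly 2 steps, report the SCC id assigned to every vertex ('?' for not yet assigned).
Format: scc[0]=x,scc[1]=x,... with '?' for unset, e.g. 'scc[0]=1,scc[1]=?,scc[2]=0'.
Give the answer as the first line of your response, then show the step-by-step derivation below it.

scc[0]=0,scc[1]=?,scc[2]=?,scc[3]=1,scc[4]=?,scc[5]=?,scc[6]=?

step 1: low=(low[0]=0,low[1]=?,low[2]=?,low[3]=?,low[4]=?,low[5]=?,low[6]=?); scc=(scc[0]=0,scc[1]=?,scc[2]=?,scc[3]=?,scc[4]=?,scc[5]=?,scc[6]=?)
step 2: low=(low[0]=0,low[1]=1,low[2]=2,low[3]=3,low[4]=?,low[5]=?,low[6]=?); scc=(scc[0]=0,scc[1]=?,scc[2]=?,scc[3]=1,scc[4]=?,scc[5]=?,scc[6]=?)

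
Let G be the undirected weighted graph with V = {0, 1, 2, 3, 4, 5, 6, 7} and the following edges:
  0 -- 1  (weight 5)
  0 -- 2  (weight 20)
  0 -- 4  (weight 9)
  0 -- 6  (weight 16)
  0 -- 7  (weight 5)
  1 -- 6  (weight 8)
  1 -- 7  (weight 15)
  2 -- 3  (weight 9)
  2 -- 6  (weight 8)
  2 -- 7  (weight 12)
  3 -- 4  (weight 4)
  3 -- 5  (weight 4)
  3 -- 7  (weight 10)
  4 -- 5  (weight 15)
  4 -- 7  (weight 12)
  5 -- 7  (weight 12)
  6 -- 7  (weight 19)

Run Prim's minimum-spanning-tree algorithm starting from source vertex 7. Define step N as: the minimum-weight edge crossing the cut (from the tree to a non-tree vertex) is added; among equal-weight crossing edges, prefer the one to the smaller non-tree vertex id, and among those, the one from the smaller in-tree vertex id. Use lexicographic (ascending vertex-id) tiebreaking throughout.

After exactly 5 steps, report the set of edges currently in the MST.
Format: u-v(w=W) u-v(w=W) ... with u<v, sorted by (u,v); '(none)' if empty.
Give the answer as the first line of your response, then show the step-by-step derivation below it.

0-1(w=5) 0-7(w=5) 1-6(w=8) 2-3(w=9) 2-6(w=8)

step 1: add edge 0-7 (w=5); MST = {0-7(w=5)}
step 2: add edge 0-1 (w=5); MST = {0-1(w=5) 0-7(w=5)}
step 3: add edge 1-6 (w=8); MST = {0-1(w=5) 0-7(w=5) 1-6(w=8)}
step 4: add edge 2-6 (w=8); MST = {0-1(w=5) 0-7(w=5) 1-6(w=8) 2-6(w=8)}
step 5: add edge 2-3 (w=9); MST = {0-1(w=5) 0-7(w=5) 1-6(w=8) 2-3(w=9) 2-6(w=8)}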